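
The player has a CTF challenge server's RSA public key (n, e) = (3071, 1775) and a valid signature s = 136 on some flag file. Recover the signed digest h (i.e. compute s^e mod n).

s^1775 mod 3071 = 1965

1965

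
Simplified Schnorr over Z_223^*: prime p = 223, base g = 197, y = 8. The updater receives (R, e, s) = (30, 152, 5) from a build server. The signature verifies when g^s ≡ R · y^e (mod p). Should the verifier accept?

g^s mod p:
197^5 mod 223 = 64
R · y^e mod p:
8^152 mod 223 = 82
30·82 = 2460 ≡ 7 (mod 223)
64 ≠ 7; the check fails.

reject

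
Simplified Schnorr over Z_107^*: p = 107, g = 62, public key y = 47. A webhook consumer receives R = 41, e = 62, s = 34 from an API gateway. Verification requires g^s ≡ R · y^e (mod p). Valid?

yes

g^s mod p:
Squares mod 107: 62^1≡62, 62^2≡99, 62^4≡64, 62^8≡30, 62^16≡44, 62^32≡10
34 = 32 + 2, so 62^34 ≡ 10·99 ≡ 27 (mod 107)
R · y^e mod p:
Squares mod 107: 47^1≡47, 47^2≡69, 47^4≡53, 47^8≡27, 47^16≡87, 47^32≡79
62 = 32 + 16 + 8 + 4 + 2, so 47^62 ≡ 79·87·27·53·69 ≡ 92 (mod 107)
41·92 = 3772 ≡ 27 (mod 107)
27 ≡ 27 (mod 107); signature holds.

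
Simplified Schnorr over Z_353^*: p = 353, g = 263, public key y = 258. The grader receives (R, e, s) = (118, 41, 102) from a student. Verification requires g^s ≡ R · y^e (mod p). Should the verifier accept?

g^s mod p:
263^2 = 69169 ≡ 334
263^4 ≡ 334^2 = 111556 ≡ 8
263^8 ≡ 8^2 = 64
263^16 ≡ 64^2 = 4096 ≡ 213
263^32 ≡ 213^2 = 45369 ≡ 185
263^64 ≡ 185^2 = 34225 ≡ 337
102 = 64 + 32 + 4 + 2, so 263^102 ≡ 337·185·8·334 ≡ 198 (mod 353)
R · y^e mod p:
258^2 = 66564 ≡ 200
258^4 ≡ 200^2 = 40000 ≡ 111
258^8 ≡ 111^2 = 12321 ≡ 319
258^16 ≡ 319^2 = 101761 ≡ 97
258^32 ≡ 97^2 = 9409 ≡ 231
41 = 32 + 8 + 1, so 258^41 ≡ 231·319·258 ≡ 241 (mod 353)
118·241 = 28438 ≡ 198 (mod 353)
198 ≡ 198 (mod 353); signature holds.

accept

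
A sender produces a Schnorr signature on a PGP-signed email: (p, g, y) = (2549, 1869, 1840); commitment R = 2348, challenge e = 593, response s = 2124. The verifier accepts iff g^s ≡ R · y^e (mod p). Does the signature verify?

g^s mod p:
1869^2 = 3493161 ≡ 1031
1869^4 ≡ 1031^2 = 1062961 ≡ 28
1869^8 ≡ 28^2 = 784
1869^16 ≡ 784^2 = 614656 ≡ 347
1869^32 ≡ 347^2 = 120409 ≡ 606
1869^64 ≡ 606^2 = 367236 ≡ 180
1869^128 ≡ 180^2 = 32400 ≡ 1812
1869^256 ≡ 1812^2 = 3283344 ≡ 232
1869^512 ≡ 232^2 = 53824 ≡ 295
1869^1024 ≡ 295^2 = 87025 ≡ 359
1869^2048 ≡ 359^2 = 128881 ≡ 1431
2124 = 2048 + 64 + 8 + 4, so 1869^2124 ≡ 1431·180·784·28 ≡ 440 (mod 2549)
R · y^e mod p:
1840^2 = 3385600 ≡ 528
1840^4 ≡ 528^2 = 278784 ≡ 943
1840^8 ≡ 943^2 = 889249 ≡ 2197
1840^16 ≡ 2197^2 = 4826809 ≡ 1552
1840^32 ≡ 1552^2 = 2408704 ≡ 2448
1840^64 ≡ 2448^2 = 5992704 ≡ 5
1840^128 ≡ 5^2 = 25
1840^256 ≡ 25^2 = 625
1840^512 ≡ 625^2 = 390625 ≡ 628
593 = 512 + 64 + 16 + 1, so 1840^593 ≡ 628·5·1552·1840 ≡ 1235 (mod 2549)
2348·1235 = 2899780 ≡ 1567 (mod 2549)
440 ≠ 1567; the check fails.

does not verify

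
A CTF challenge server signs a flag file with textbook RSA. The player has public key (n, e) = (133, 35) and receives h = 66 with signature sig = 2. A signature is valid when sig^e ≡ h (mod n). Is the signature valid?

sig^35 mod 133 = 67
The recovered value 67 does not match the digest 66.

invalid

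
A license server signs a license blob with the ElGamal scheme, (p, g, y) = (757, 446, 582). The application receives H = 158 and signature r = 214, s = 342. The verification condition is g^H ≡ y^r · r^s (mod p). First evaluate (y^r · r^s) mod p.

693

582^2 = 338724 ≡ 345
582^4 ≡ 345^2 = 119025 ≡ 176
582^8 ≡ 176^2 = 30976 ≡ 696
582^16 ≡ 696^2 = 484416 ≡ 693
582^32 ≡ 693^2 = 480249 ≡ 311
582^64 ≡ 311^2 = 96721 ≡ 582
582^128 ≡ 582^2 = 338724 ≡ 345
214 = 128 + 64 + 16 + 4 + 2, so 582^214 ≡ 345·582·693·176·345 ≡ 371 (mod 757)
214^2 = 45796 ≡ 376
214^4 ≡ 376^2 = 141376 ≡ 574
214^8 ≡ 574^2 = 329476 ≡ 181
214^16 ≡ 181^2 = 32761 ≡ 210
214^32 ≡ 210^2 = 44100 ≡ 194
214^64 ≡ 194^2 = 37636 ≡ 543
214^128 ≡ 543^2 = 294849 ≡ 376
214^256 ≡ 376^2 = 141376 ≡ 574
342 = 256 + 64 + 16 + 4 + 2, so 214^342 ≡ 574·543·210·574·376 ≡ 59 (mod 757)
y^r · r^s ≡ 371·59 = 21889 ≡ 693 (mod 757)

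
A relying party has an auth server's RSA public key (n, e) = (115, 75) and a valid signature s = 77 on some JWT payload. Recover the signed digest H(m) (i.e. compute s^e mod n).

78

s^2 ≡ 77^2 = 5929 ≡ 64
s^4 ≡ 64^2 = 4096 ≡ 71
s^8 ≡ 71^2 = 5041 ≡ 96
s^16 ≡ 96^2 = 9216 ≡ 16
s^32 ≡ 16^2 = 256 ≡ 26
s^64 ≡ 26^2 = 676 ≡ 101
75 = 64 + 8 + 2 + 1, so s^75 ≡ 101·96·64·77 ≡ 78 (mod 115)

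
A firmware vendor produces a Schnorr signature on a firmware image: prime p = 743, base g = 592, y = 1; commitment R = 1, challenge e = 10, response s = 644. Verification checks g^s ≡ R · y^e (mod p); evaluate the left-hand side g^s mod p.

1

592^2 = 350464 ≡ 511
592^4 ≡ 511^2 = 261121 ≡ 328
592^8 ≡ 328^2 = 107584 ≡ 592
592^16 ≡ 592^2 = 350464 ≡ 511
592^32 ≡ 511^2 = 261121 ≡ 328
592^64 ≡ 328^2 = 107584 ≡ 592
592^128 ≡ 592^2 = 350464 ≡ 511
592^256 ≡ 511^2 = 261121 ≡ 328
592^512 ≡ 328^2 = 107584 ≡ 592
644 = 512 + 128 + 4, so 592^644 ≡ 592·511·328 ≡ 1 (mod 743)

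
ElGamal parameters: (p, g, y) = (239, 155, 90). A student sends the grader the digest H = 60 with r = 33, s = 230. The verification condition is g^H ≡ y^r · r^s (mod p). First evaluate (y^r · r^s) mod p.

91

90^2 = 8100 ≡ 213
90^4 ≡ 213^2 = 45369 ≡ 198
90^8 ≡ 198^2 = 39204 ≡ 8
90^16 ≡ 8^2 = 64
90^32 ≡ 64^2 = 4096 ≡ 33
33 = 32 + 1, so 90^33 ≡ 33·90 ≡ 102 (mod 239)
33^2 = 1089 ≡ 133
33^4 ≡ 133^2 = 17689 ≡ 3
33^8 ≡ 3^2 = 9
33^16 ≡ 9^2 = 81
33^32 ≡ 81^2 = 6561 ≡ 108
33^64 ≡ 108^2 = 11664 ≡ 192
33^128 ≡ 192^2 = 36864 ≡ 58
230 = 128 + 64 + 32 + 4 + 2, so 33^230 ≡ 58·192·108·3·133 ≡ 186 (mod 239)
y^r · r^s ≡ 102·186 = 18972 ≡ 91 (mod 239)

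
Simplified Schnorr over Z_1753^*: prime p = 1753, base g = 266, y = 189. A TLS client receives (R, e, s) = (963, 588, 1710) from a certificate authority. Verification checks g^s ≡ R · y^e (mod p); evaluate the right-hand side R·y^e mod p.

Squares mod 1753: 189^1≡189, 189^2≡661, 189^4≡424, 189^8≡970, 189^16≡1292, 189^32≡408, 189^64≡1682, 189^128≡1535, 189^256≡193, 189^512≡436
588 = 512 + 64 + 8 + 4, so 189^588 ≡ 436·1682·970·424 ≡ 1293 (mod 1753)
R · y^e ≡ 963·1293 = 1245159 ≡ 529 (mod 1753)

529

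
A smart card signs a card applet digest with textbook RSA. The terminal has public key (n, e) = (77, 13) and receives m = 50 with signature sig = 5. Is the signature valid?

invalid

sig^2 ≡ 5^2 = 25
sig^4 ≡ 25^2 = 625 ≡ 9
sig^8 ≡ 9^2 = 81 ≡ 4
13 = 8 + 4 + 1, so sig^13 ≡ 4·9·5 ≡ 26 (mod 77)
sig^13 mod 77 = 26, but m = 50.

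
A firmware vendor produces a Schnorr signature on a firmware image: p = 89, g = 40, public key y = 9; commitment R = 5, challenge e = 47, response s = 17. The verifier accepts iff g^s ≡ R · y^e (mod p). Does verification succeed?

g^s mod p:
40^2 = 1600 ≡ 87
40^4 ≡ 87^2 = 7569 ≡ 4
40^8 ≡ 4^2 = 16
40^16 ≡ 16^2 = 256 ≡ 78
17 = 16 + 1, so 40^17 ≡ 78·40 ≡ 5 (mod 89)
R · y^e mod p:
9^2 = 81
9^4 ≡ 81^2 = 6561 ≡ 64
9^8 ≡ 64^2 = 4096 ≡ 2
9^16 ≡ 2^2 = 4
9^32 ≡ 4^2 = 16
47 = 32 + 8 + 4 + 2 + 1, so 9^47 ≡ 16·2·64·81·9 ≡ 17 (mod 89)
5·17 = 85 ≡ 85 (mod 89)
5 ≠ 85; the check fails.

fails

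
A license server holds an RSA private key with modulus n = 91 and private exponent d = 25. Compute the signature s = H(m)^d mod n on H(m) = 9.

9

(H(m))^2 ≡ 9^2 = 81
(H(m))^4 ≡ 81^2 = 6561 ≡ 9
(H(m))^8 ≡ 9^2 = 81
(H(m))^16 ≡ 81^2 = 6561 ≡ 9
25 = 16 + 8 + 1, so (H(m))^25 ≡ 9·81·9 ≡ 9 (mod 91)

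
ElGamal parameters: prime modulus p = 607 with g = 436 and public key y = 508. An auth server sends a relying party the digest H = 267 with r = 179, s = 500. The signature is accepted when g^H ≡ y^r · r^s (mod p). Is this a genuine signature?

genuine

Left side g^H mod p:
436^2 = 190096 ≡ 105
436^4 ≡ 105^2 = 11025 ≡ 99
436^8 ≡ 99^2 = 9801 ≡ 89
436^16 ≡ 89^2 = 7921 ≡ 30
436^32 ≡ 30^2 = 900 ≡ 293
436^64 ≡ 293^2 = 85849 ≡ 262
436^128 ≡ 262^2 = 68644 ≡ 53
436^256 ≡ 53^2 = 2809 ≡ 381
267 = 256 + 8 + 2 + 1, so 436^267 ≡ 381·89·105·436 ≡ 80 (mod 607)
Right side y^r · r^s mod p:
508^2 = 258064 ≡ 89
508^4 ≡ 89^2 = 7921 ≡ 30
508^8 ≡ 30^2 = 900 ≡ 293
508^16 ≡ 293^2 = 85849 ≡ 262
508^32 ≡ 262^2 = 68644 ≡ 53
508^64 ≡ 53^2 = 2809 ≡ 381
508^128 ≡ 381^2 = 145161 ≡ 88
179 = 128 + 32 + 16 + 2 + 1, so 508^179 ≡ 88·53·262·89·508 ≡ 179 (mod 607)
179^2 = 32041 ≡ 477
179^4 ≡ 477^2 = 227529 ≡ 511
179^8 ≡ 511^2 = 261121 ≡ 111
179^16 ≡ 111^2 = 12321 ≡ 181
179^32 ≡ 181^2 = 32761 ≡ 590
179^64 ≡ 590^2 = 348100 ≡ 289
179^128 ≡ 289^2 = 83521 ≡ 362
179^256 ≡ 362^2 = 131044 ≡ 539
500 = 256 + 128 + 64 + 32 + 16 + 4, so 179^500 ≡ 539·362·289·590·181·511 ≡ 170 (mod 607)
179·170 = 30430 ≡ 80 (mod 607)
80 ≡ 80 (mod 607), so the signature is genuine.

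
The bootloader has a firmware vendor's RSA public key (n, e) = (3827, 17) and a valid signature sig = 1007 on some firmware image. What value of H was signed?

936

sig^2 ≡ 1007^2 = 1014049 ≡ 3721
sig^4 ≡ 3721^2 = 13845841 ≡ 3582
sig^8 ≡ 3582^2 = 12830724 ≡ 2620
sig^16 ≡ 2620^2 = 6864400 ≡ 2589
17 = 16 + 1, so sig^17 ≡ 2589·1007 ≡ 936 (mod 3827)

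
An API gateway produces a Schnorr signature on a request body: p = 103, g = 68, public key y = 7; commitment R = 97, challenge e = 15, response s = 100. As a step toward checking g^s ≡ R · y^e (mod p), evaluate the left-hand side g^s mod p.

68^2 = 4624 ≡ 92
68^4 ≡ 92^2 = 8464 ≡ 18
68^8 ≡ 18^2 = 324 ≡ 15
68^16 ≡ 15^2 = 225 ≡ 19
68^32 ≡ 19^2 = 361 ≡ 52
68^64 ≡ 52^2 = 2704 ≡ 26
100 = 64 + 32 + 4, so 68^100 ≡ 26·52·18 ≡ 28 (mod 103)

28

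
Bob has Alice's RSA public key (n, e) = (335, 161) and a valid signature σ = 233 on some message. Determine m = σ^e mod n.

18

σ^161 mod 335 = 18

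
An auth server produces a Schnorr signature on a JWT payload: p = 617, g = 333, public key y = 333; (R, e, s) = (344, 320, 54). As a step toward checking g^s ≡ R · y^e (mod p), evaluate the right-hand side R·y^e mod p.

333^2 = 110889 ≡ 446
333^4 ≡ 446^2 = 198916 ≡ 242
333^8 ≡ 242^2 = 58564 ≡ 566
333^16 ≡ 566^2 = 320356 ≡ 133
333^32 ≡ 133^2 = 17689 ≡ 413
333^64 ≡ 413^2 = 170569 ≡ 277
333^128 ≡ 277^2 = 76729 ≡ 221
333^256 ≡ 221^2 = 48841 ≡ 98
320 = 256 + 64, so 333^320 ≡ 98·277 ≡ 615 (mod 617)
R · y^e ≡ 344·615 = 211560 ≡ 546 (mod 617)

546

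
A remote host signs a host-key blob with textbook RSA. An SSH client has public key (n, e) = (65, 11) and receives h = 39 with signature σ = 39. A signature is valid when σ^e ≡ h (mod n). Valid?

σ^2 ≡ 39^2 = 1521 ≡ 26
σ^4 ≡ 26^2 = 676 ≡ 26
σ^8 ≡ 26^2 = 676 ≡ 26
11 = 8 + 2 + 1, so σ^11 ≡ 26·26·39 ≡ 39 (mod 65)
σ^11 mod 65 = 39 matches h.

yes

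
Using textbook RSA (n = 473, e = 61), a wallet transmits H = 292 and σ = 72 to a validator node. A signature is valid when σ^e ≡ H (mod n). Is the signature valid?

valid

σ^2 ≡ 72^2 = 5184 ≡ 454
σ^4 ≡ 454^2 = 206116 ≡ 361
σ^8 ≡ 361^2 = 130321 ≡ 246
σ^16 ≡ 246^2 = 60516 ≡ 445
σ^32 ≡ 445^2 = 198025 ≡ 311
61 = 32 + 16 + 8 + 4 + 1, so σ^61 ≡ 311·445·246·361·72 ≡ 292 (mod 473)
σ^61 mod 473 = 292 matches H.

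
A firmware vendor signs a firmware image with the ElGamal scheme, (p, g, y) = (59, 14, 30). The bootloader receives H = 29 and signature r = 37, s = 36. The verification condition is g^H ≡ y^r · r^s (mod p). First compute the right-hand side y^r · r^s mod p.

58

30^2 = 900 ≡ 15
30^4 ≡ 15^2 = 225 ≡ 48
30^8 ≡ 48^2 = 2304 ≡ 3
30^16 ≡ 3^2 = 9
30^32 ≡ 9^2 = 81 ≡ 22
37 = 32 + 4 + 1, so 30^37 ≡ 22·48·30 ≡ 56 (mod 59)
37^2 = 1369 ≡ 12
37^4 ≡ 12^2 = 144 ≡ 26
37^8 ≡ 26^2 = 676 ≡ 27
37^16 ≡ 27^2 = 729 ≡ 21
37^32 ≡ 21^2 = 441 ≡ 28
36 = 32 + 4, so 37^36 ≡ 28·26 ≡ 20 (mod 59)
y^r · r^s ≡ 56·20 = 1120 ≡ 58 (mod 59)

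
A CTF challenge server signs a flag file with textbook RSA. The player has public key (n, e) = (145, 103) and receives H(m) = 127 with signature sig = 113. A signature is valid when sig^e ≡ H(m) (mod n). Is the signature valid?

Squares mod 145: sig^1≡113, sig^2≡9, sig^4≡81, sig^8≡36, sig^16≡136, sig^32≡81, sig^64≡36
103 = 64 + 32 + 4 + 2 + 1, so sig^103 ≡ 36·81·81·9·113 ≡ 127 (mod 145)
sig^103 mod 145 = 127 matches H(m).

valid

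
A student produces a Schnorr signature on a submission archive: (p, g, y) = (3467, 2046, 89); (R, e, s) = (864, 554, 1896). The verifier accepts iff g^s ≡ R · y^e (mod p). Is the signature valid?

invalid

g^s mod p:
Squares mod 3467: 2046^1≡2046, 2046^2≡1447, 2046^4≡3208, 2046^8≡1208, 2046^16≡3124, 2046^32≡3238, 2046^64≡436, 2046^128≡2878, 2046^256≡221, 2046^512≡303, 2046^1024≡1667
1896 = 1024 + 512 + 256 + 64 + 32 + 8, so 2046^1896 ≡ 1667·303·221·436·3238·1208 ≡ 1683 (mod 3467)
R · y^e mod p:
Squares mod 3467: 89^1≡89, 89^2≡987, 89^4≡3409, 89^8≡3364, 89^16≡208, 89^32≡1660, 89^64≡2802, 89^128≡1916, 89^256≡2970, 89^512≡852
554 = 512 + 32 + 8 + 2, so 89^554 ≡ 852·1660·3364·987 ≡ 2265 (mod 3467)
864·2265 = 1956960 ≡ 1572 (mod 3467)
1683 ≠ 1572; the check fails.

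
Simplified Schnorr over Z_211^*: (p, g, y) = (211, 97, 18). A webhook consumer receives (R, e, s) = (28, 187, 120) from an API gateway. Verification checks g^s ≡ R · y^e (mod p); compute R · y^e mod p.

171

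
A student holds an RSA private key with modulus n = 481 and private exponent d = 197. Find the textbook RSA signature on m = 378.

m^197 mod 481 = 430

430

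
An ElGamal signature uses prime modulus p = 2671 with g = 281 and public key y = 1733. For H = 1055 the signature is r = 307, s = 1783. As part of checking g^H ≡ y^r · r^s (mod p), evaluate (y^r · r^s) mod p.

1656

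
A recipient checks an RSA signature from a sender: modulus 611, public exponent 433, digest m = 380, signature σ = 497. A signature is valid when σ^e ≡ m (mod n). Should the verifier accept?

Squares mod 611: σ^1≡497, σ^2≡165, σ^4≡341, σ^8≡191, σ^16≡432, σ^32≡269, σ^64≡263, σ^128≡126, σ^256≡601
433 = 256 + 128 + 32 + 16 + 1, so σ^433 ≡ 601·126·269·432·497 ≡ 380 (mod 611)
380 = m, so the signature checks out.

accept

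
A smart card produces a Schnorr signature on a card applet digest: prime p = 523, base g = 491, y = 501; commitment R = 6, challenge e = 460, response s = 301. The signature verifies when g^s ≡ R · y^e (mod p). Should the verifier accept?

g^s mod p:
491^2 = 241081 ≡ 501
491^4 ≡ 501^2 = 251001 ≡ 484
491^8 ≡ 484^2 = 234256 ≡ 475
491^16 ≡ 475^2 = 225625 ≡ 212
491^32 ≡ 212^2 = 44944 ≡ 489
491^64 ≡ 489^2 = 239121 ≡ 110
491^128 ≡ 110^2 = 12100 ≡ 71
491^256 ≡ 71^2 = 5041 ≡ 334
301 = 256 + 32 + 8 + 4 + 1, so 491^301 ≡ 334·489·475·484·491 ≡ 63 (mod 523)
R · y^e mod p:
501^2 = 251001 ≡ 484
501^4 ≡ 484^2 = 234256 ≡ 475
501^8 ≡ 475^2 = 225625 ≡ 212
501^16 ≡ 212^2 = 44944 ≡ 489
501^32 ≡ 489^2 = 239121 ≡ 110
501^64 ≡ 110^2 = 12100 ≡ 71
501^128 ≡ 71^2 = 5041 ≡ 334
501^256 ≡ 334^2 = 111556 ≡ 157
460 = 256 + 128 + 64 + 8 + 4, so 501^460 ≡ 157·334·71·212·475 ≡ 272 (mod 523)
6·272 = 1632 ≡ 63 (mod 523)
63 ≡ 63 (mod 523); signature holds.

accept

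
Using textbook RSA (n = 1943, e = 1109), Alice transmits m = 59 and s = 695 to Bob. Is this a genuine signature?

s^2 ≡ 695^2 = 483025 ≡ 1161
s^4 ≡ 1161^2 = 1347921 ≡ 1422
s^8 ≡ 1422^2 = 2022084 ≡ 1364
s^16 ≡ 1364^2 = 1860496 ≡ 1045
s^32 ≡ 1045^2 = 1092025 ≡ 59
s^64 ≡ 59^2 = 3481 ≡ 1538
s^128 ≡ 1538^2 = 2365444 ≡ 813
s^256 ≡ 813^2 = 660969 ≡ 349
s^512 ≡ 349^2 = 121801 ≡ 1335
s^1024 ≡ 1335^2 = 1782225 ≡ 494
1109 = 1024 + 64 + 16 + 4 + 1, so s^1109 ≡ 494·1538·1045·1422·695 ≡ 1739 (mod 1943)
s^1109 mod 1943 = 1739, but m = 59.

forged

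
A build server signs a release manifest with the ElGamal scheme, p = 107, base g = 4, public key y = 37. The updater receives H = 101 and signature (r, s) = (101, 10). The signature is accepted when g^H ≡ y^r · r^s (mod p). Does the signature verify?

verifies

Left side g^H mod p:
Squares mod 107: 4^1≡4, 4^2≡16, 4^4≡42, 4^8≡52, 4^16≡29, 4^32≡92, 4^64≡11
101 = 64 + 32 + 4 + 1, so 4^101 ≡ 11·92·42·4 ≡ 100 (mod 107)
Right side y^r · r^s mod p:
Squares mod 107: 37^1≡37, 37^2≡85, 37^4≡56, 37^8≡33, 37^16≡19, 37^32≡40, 37^64≡102
101 = 64 + 32 + 4 + 1, so 37^101 ≡ 102·40·56·37 ≡ 11 (mod 107)
Squares mod 107: 101^1≡101, 101^2≡36, 101^4≡12, 101^8≡37
10 = 8 + 2, so 101^10 ≡ 37·36 ≡ 48 (mod 107)
11·48 = 528 ≡ 100 (mod 107)
100 ≡ 100 (mod 107), so the signature is genuine.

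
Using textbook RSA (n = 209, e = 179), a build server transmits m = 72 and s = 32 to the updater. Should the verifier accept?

reject

Squares mod 209: s^1≡32, s^2≡188, s^4≡23, s^8≡111, s^16≡199, s^32≡100, s^64≡177, s^128≡188
179 = 128 + 32 + 16 + 2 + 1, so s^179 ≡ 188·100·199·188·32 ≡ 98 (mod 209)
98 ≠ 72, so verification fails.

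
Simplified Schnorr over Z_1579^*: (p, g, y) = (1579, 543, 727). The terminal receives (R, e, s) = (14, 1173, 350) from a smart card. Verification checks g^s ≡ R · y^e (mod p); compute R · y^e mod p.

1481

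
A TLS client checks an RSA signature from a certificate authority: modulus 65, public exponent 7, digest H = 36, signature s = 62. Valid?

s^2 ≡ 62^2 = 3844 ≡ 9
s^4 ≡ 9^2 = 81 ≡ 16
7 = 4 + 2 + 1, so s^7 ≡ 16·9·62 ≡ 23 (mod 65)
s^7 mod 65 = 23, but H = 36.

no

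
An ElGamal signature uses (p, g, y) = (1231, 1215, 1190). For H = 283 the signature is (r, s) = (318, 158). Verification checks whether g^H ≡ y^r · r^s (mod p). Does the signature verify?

Left side g^H mod p:
Squares mod 1231: 1215^1≡1215, 1215^2≡256, 1215^4≡293, 1215^8≡910, 1215^16≡868, 1215^32≡52, 1215^64≡242, 1215^128≡707, 1215^256≡63
283 = 256 + 16 + 8 + 2 + 1, so 1215^283 ≡ 63·868·910·256·1215 ≡ 765 (mod 1231)
Right side y^r · r^s mod p:
Squares mod 1231: 1190^1≡1190, 1190^2≡450, 1190^4≡616, 1190^8≡308, 1190^16≡77, 1190^32≡1005, 1190^64≡605, 1190^128≡418, 1190^256≡1153
318 = 256 + 32 + 16 + 8 + 4 + 2, so 1190^318 ≡ 1153·1005·77·308·616·450 ≡ 962 (mod 1231)
Squares mod 1231: 318^1≡318, 318^2≡182, 318^4≡1118, 318^8≡459, 318^16≡180, 318^32≡394, 318^64≡130, 318^128≡897
158 = 128 + 16 + 8 + 4 + 2, so 318^158 ≡ 897·180·459·1118·182 ≡ 535 (mod 1231)
962·535 = 514670 ≡ 112 (mod 1231)
765 ≠ 112, so verification fails.

does not verify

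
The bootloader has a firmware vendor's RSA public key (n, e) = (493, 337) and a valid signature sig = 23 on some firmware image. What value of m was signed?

23

sig^2 ≡ 23^2 = 529 ≡ 36
sig^4 ≡ 36^2 = 1296 ≡ 310
sig^8 ≡ 310^2 = 96100 ≡ 458
sig^16 ≡ 458^2 = 209764 ≡ 239
sig^32 ≡ 239^2 = 57121 ≡ 426
sig^64 ≡ 426^2 = 181476 ≡ 52
sig^128 ≡ 52^2 = 2704 ≡ 239
sig^256 ≡ 239^2 = 57121 ≡ 426
337 = 256 + 64 + 16 + 1, so sig^337 ≡ 426·52·239·23 ≡ 23 (mod 493)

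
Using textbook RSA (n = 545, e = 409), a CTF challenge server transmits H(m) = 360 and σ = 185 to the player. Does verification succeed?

fails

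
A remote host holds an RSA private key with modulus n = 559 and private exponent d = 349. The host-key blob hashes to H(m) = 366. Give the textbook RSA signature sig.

2

(H(m))^2 ≡ 366^2 = 133956 ≡ 355
(H(m))^4 ≡ 355^2 = 126025 ≡ 250
(H(m))^8 ≡ 250^2 = 62500 ≡ 451
(H(m))^16 ≡ 451^2 = 203401 ≡ 484
(H(m))^32 ≡ 484^2 = 234256 ≡ 35
(H(m))^64 ≡ 35^2 = 1225 ≡ 107
(H(m))^128 ≡ 107^2 = 11449 ≡ 269
(H(m))^256 ≡ 269^2 = 72361 ≡ 250
349 = 256 + 64 + 16 + 8 + 4 + 1, so (H(m))^349 ≡ 250·107·484·451·250·366 ≡ 2 (mod 559)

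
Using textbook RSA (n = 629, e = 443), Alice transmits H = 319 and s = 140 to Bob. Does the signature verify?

verifies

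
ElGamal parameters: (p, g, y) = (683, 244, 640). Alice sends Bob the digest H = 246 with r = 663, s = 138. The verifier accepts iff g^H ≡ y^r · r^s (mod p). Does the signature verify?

does not verify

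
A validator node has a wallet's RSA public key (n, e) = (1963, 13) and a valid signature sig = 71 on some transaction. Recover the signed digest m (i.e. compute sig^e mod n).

Squares mod 1963: sig^1≡71, sig^2≡1115, sig^4≡646, sig^8≡1160
13 = 8 + 4 + 1, so sig^13 ≡ 1160·646·71 ≡ 1371 (mod 1963)

1371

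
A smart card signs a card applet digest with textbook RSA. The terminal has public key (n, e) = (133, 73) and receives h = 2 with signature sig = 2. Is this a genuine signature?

genuine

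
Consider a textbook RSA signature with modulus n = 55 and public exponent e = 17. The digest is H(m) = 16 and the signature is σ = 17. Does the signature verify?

σ^2 ≡ 17^2 = 289 ≡ 14
σ^4 ≡ 14^2 = 196 ≡ 31
σ^8 ≡ 31^2 = 961 ≡ 26
σ^16 ≡ 26^2 = 676 ≡ 16
17 = 16 + 1, so σ^17 ≡ 16·17 ≡ 52 (mod 55)
52 ≠ 16, so verification fails.

does not verify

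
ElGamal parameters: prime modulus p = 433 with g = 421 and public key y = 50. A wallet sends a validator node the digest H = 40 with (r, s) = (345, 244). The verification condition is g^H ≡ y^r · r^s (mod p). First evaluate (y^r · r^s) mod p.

22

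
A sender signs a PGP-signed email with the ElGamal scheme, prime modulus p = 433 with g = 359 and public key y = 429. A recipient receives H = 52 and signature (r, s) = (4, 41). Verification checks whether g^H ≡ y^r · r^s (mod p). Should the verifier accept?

Left side g^H mod p:
359^2 = 128881 ≡ 280
359^4 ≡ 280^2 = 78400 ≡ 27
359^8 ≡ 27^2 = 729 ≡ 296
359^16 ≡ 296^2 = 87616 ≡ 150
359^32 ≡ 150^2 = 22500 ≡ 417
52 = 32 + 16 + 4, so 359^52 ≡ 417·150·27 ≡ 150 (mod 433)
Right side y^r · r^s mod p:
429^2 = 184041 ≡ 16
429^4 ≡ 16^2 = 256
4^2 = 16
4^4 ≡ 16^2 = 256
4^8 ≡ 256^2 = 65536 ≡ 153
4^16 ≡ 153^2 = 23409 ≡ 27
4^32 ≡ 27^2 = 729 ≡ 296
41 = 32 + 8 + 1, so 4^41 ≡ 296·153·4 ≡ 158 (mod 433)
256·158 = 40448 ≡ 179 (mod 433)
150 ≠ 179, so verification fails.

reject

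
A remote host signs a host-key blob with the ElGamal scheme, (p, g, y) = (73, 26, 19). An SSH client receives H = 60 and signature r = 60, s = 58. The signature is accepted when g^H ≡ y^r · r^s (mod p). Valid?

no

Left side g^H mod p:
26^60 mod 73 = 65
Right side y^r · r^s mod p:
19^60 mod 73 = 64
60^58 mod 73 = 48
64·48 = 3072 ≡ 6 (mod 73)
65 ≠ 6, so verification fails.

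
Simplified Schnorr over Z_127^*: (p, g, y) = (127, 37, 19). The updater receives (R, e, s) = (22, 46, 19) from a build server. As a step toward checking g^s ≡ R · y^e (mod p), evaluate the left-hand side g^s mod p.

37

37^2 = 1369 ≡ 99
37^4 ≡ 99^2 = 9801 ≡ 22
37^8 ≡ 22^2 = 484 ≡ 103
37^16 ≡ 103^2 = 10609 ≡ 68
19 = 16 + 2 + 1, so 37^19 ≡ 68·99·37 ≡ 37 (mod 127)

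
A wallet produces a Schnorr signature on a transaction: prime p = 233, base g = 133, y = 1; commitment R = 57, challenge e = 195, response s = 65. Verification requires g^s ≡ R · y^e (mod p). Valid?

no

g^s mod p:
133^2 = 17689 ≡ 214
133^4 ≡ 214^2 = 45796 ≡ 128
133^8 ≡ 128^2 = 16384 ≡ 74
133^16 ≡ 74^2 = 5476 ≡ 117
133^32 ≡ 117^2 = 13689 ≡ 175
133^64 ≡ 175^2 = 30625 ≡ 102
65 = 64 + 1, so 133^65 ≡ 102·133 ≡ 52 (mod 233)
R · y^e mod p:
1^2 = 1
1^4 ≡ 1^2 = 1
1^8 ≡ 1^2 = 1
1^16 ≡ 1^2 = 1
1^32 ≡ 1^2 = 1
1^64 ≡ 1^2 = 1
1^128 ≡ 1^2 = 1
195 = 128 + 64 + 2 + 1, so 1^195 ≡ 1·1·1·1 ≡ 1 (mod 233)
57·1 = 57 ≡ 57 (mod 233)
52 ≠ 57; the check fails.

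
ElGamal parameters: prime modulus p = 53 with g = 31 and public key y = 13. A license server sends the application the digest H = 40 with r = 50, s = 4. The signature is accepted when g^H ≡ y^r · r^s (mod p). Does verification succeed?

Left side g^H mod p:
31^2 = 961 ≡ 7
31^4 ≡ 7^2 = 49
31^8 ≡ 49^2 = 2401 ≡ 16
31^16 ≡ 16^2 = 256 ≡ 44
31^32 ≡ 44^2 = 1936 ≡ 28
40 = 32 + 8, so 31^40 ≡ 28·16 ≡ 24 (mod 53)
Right side y^r · r^s mod p:
13^2 = 169 ≡ 10
13^4 ≡ 10^2 = 100 ≡ 47
13^8 ≡ 47^2 = 2209 ≡ 36
13^16 ≡ 36^2 = 1296 ≡ 24
13^32 ≡ 24^2 = 576 ≡ 46
50 = 32 + 16 + 2, so 13^50 ≡ 46·24·10 ≡ 16 (mod 53)
50^2 = 2500 ≡ 9
50^4 ≡ 9^2 = 81 ≡ 28
16·28 = 448 ≡ 24 (mod 53)
24 ≡ 24 (mod 53), so the signature is genuine.

passes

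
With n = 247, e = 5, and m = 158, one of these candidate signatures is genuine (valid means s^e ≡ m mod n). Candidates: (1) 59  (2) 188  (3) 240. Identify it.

2

Candidate 1: Squares mod 247: 59^1≡59, 59^2≡23, 59^4≡35; 5 = 4 + 1, so 59^5 ≡ 35·59 ≡ 89 (mod 247)
Candidate 2: Squares mod 247: 188^1≡188, 188^2≡23, 188^4≡35; 5 = 4 + 1, so 188^5 ≡ 35·188 ≡ 158 (mod 247)
  → matches m = 158
Candidate 3: Squares mod 247: 240^1≡240, 240^2≡49, 240^4≡178; 5 = 4 + 1, so 240^5 ≡ 178·240 ≡ 236 (mod 247)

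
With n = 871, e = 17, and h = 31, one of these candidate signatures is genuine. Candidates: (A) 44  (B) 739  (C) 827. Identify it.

Candidate A: Squares mod 871: 44^1≡44, 44^2≡194, 44^4≡183, 44^8≡391, 44^16≡456; 17 = 16 + 1, so 44^17 ≡ 456·44 ≡ 31 (mod 871)
  → matches h = 31
Candidate B: Squares mod 871: 739^1≡739, 739^2≡4, 739^4≡16, 739^8≡256, 739^16≡211; 17 = 16 + 1, so 739^17 ≡ 211·739 ≡ 20 (mod 871)
Candidate C: Squares mod 871: 827^1≡827, 827^2≡194, 827^4≡183, 827^8≡391, 827^16≡456; 17 = 16 + 1, so 827^17 ≡ 456·827 ≡ 840 (mod 871)

A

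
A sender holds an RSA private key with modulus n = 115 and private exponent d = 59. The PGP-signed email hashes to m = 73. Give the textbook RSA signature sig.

Squares mod 115: m^1≡73, m^2≡39, m^4≡26, m^8≡101, m^16≡81, m^32≡6
59 = 32 + 16 + 8 + 2 + 1, so m^59 ≡ 6·81·101·39·73 ≡ 72 (mod 115)

72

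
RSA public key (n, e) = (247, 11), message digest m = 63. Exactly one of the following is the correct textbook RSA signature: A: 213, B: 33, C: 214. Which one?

Candidate A: Squares mod 247: 213^1≡213, 213^2≡168, 213^4≡66, 213^8≡157; 11 = 8 + 2 + 1, so 213^11 ≡ 157·168·213 ≡ 73 (mod 247)
Candidate B: Squares mod 247: 33^1≡33, 33^2≡101, 33^4≡74, 33^8≡42; 11 = 8 + 2 + 1, so 33^11 ≡ 42·101·33 ≡ 184 (mod 247)
Candidate C: Squares mod 247: 214^1≡214, 214^2≡101, 214^4≡74, 214^8≡42; 11 = 8 + 2 + 1, so 214^11 ≡ 42·101·214 ≡ 63 (mod 247)
  → matches m = 63

C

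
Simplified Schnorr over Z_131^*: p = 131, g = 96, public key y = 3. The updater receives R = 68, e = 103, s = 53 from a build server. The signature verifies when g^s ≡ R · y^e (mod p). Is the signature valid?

g^s mod p:
96^2 = 9216 ≡ 46
96^4 ≡ 46^2 = 2116 ≡ 20
96^8 ≡ 20^2 = 400 ≡ 7
96^16 ≡ 7^2 = 49
96^32 ≡ 49^2 = 2401 ≡ 43
53 = 32 + 16 + 4 + 1, so 96^53 ≡ 43·49·20·96 ≡ 29 (mod 131)
R · y^e mod p:
3^2 = 9
3^4 ≡ 9^2 = 81
3^8 ≡ 81^2 = 6561 ≡ 11
3^16 ≡ 11^2 = 121
3^32 ≡ 121^2 = 14641 ≡ 100
3^64 ≡ 100^2 = 10000 ≡ 44
103 = 64 + 32 + 4 + 2 + 1, so 3^103 ≡ 44·100·81·9·3 ≡ 64 (mod 131)
68·64 = 4352 ≡ 29 (mod 131)
29 ≡ 29 (mod 131); signature holds.

valid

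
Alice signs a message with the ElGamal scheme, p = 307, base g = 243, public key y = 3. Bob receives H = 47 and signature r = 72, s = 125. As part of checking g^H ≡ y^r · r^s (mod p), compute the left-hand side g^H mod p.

91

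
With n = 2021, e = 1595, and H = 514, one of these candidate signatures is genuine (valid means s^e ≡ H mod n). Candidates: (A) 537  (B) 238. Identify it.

Candidate A: 537^2 = 288369 ≡ 1387; 537^4 ≡ 1387^2 = 1923769 ≡ 1798; 537^8 ≡ 1798^2 = 3232804 ≡ 1225; 537^16 ≡ 1225^2 = 1500625 ≡ 1043; 537^32 ≡ 1043^2 = 1087849 ≡ 551; 537^64 ≡ 551^2 = 303601 ≡ 451; 537^128 ≡ 451^2 = 203401 ≡ 1301; 537^256 ≡ 1301^2 = 1692601 ≡ 1024; 537^512 ≡ 1024^2 = 1048576 ≡ 1698; 537^1024 ≡ 1698^2 = 2883204 ≡ 1258; 1595 = 1024 + 512 + 32 + 16 + 8 + 2 + 1, so 537^1595 ≡ 1258·1698·551·1043·1225·1387·537 ≡ 514 (mod 2021)
  → matches H = 514
Candidate B: 238^2 = 56644 ≡ 56; 238^4 ≡ 56^2 = 3136 ≡ 1115; 238^8 ≡ 1115^2 = 1243225 ≡ 310; 238^16 ≡ 310^2 = 96100 ≡ 1113; 238^32 ≡ 1113^2 = 1238769 ≡ 1917; 238^64 ≡ 1917^2 = 3674889 ≡ 711; 238^128 ≡ 711^2 = 505521 ≡ 271; 238^256 ≡ 271^2 = 73441 ≡ 685; 238^512 ≡ 685^2 = 469225 ≡ 353; 238^1024 ≡ 353^2 = 124609 ≡ 1328; 1595 = 1024 + 512 + 32 + 16 + 8 + 2 + 1, so 238^1595 ≡ 1328·353·1917·1113·310·56·238 ≡ 1391 (mod 2021)

A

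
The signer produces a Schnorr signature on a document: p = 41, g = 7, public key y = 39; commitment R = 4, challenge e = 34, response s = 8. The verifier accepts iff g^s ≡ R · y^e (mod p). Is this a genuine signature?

forged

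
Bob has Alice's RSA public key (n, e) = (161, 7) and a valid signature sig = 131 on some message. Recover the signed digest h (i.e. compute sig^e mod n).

sig^2 ≡ 131^2 = 17161 ≡ 95
sig^4 ≡ 95^2 = 9025 ≡ 9
7 = 4 + 2 + 1, so sig^7 ≡ 9·95·131 ≡ 110 (mod 161)

110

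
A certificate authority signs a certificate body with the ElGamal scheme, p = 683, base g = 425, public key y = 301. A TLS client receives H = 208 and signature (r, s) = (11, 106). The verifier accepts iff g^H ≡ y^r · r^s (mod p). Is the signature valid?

Left side g^H mod p:
Squares mod 683: 425^1≡425, 425^2≡313, 425^4≡300, 425^8≡527, 425^16≡431, 425^32≡668, 425^64≡225, 425^128≡83
208 = 128 + 64 + 16, so 425^208 ≡ 83·225·431 ≡ 453 (mod 683)
Right side y^r · r^s mod p:
Squares mod 683: 301^1≡301, 301^2≡445, 301^4≡638, 301^8≡659
11 = 8 + 2 + 1, so 301^11 ≡ 659·445·301 ≡ 201 (mod 683)
Squares mod 683: 11^1≡11, 11^2≡121, 11^4≡298, 11^8≡14, 11^16≡196, 11^32≡168, 11^64≡221
106 = 64 + 32 + 8 + 2, so 11^106 ≡ 221·168·14·121 ≡ 94 (mod 683)
201·94 = 18894 ≡ 453 (mod 683)
453 ≡ 453 (mod 683), so the signature is genuine.

valid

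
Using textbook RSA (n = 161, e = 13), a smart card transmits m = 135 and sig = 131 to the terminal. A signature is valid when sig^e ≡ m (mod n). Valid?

no

sig^2 ≡ 131^2 = 17161 ≡ 95
sig^4 ≡ 95^2 = 9025 ≡ 9
sig^8 ≡ 9^2 = 81
13 = 8 + 4 + 1, so sig^13 ≡ 81·9·131 ≡ 26 (mod 161)
sig^13 mod 161 = 26, but m = 135.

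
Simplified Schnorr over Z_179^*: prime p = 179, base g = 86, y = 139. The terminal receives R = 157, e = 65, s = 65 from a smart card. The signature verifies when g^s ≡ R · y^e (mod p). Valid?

yes

g^s mod p:
86^2 = 7396 ≡ 57
86^4 ≡ 57^2 = 3249 ≡ 27
86^8 ≡ 27^2 = 729 ≡ 13
86^16 ≡ 13^2 = 169
86^32 ≡ 169^2 = 28561 ≡ 100
86^64 ≡ 100^2 = 10000 ≡ 155
65 = 64 + 1, so 86^65 ≡ 155·86 ≡ 84 (mod 179)
R · y^e mod p:
139^2 = 19321 ≡ 168
139^4 ≡ 168^2 = 28224 ≡ 121
139^8 ≡ 121^2 = 14641 ≡ 142
139^16 ≡ 142^2 = 20164 ≡ 116
139^32 ≡ 116^2 = 13456 ≡ 31
139^64 ≡ 31^2 = 961 ≡ 66
65 = 64 + 1, so 139^65 ≡ 66·139 ≡ 45 (mod 179)
157·45 = 7065 ≡ 84 (mod 179)
84 ≡ 84 (mod 179); signature holds.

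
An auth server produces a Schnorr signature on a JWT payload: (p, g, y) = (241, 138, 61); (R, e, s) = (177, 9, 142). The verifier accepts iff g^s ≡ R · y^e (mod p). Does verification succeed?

g^s mod p:
Squares mod 241: 138^1≡138, 138^2≡5, 138^4≡25, 138^8≡143, 138^16≡205, 138^32≡91, 138^64≡87, 138^128≡98
142 = 128 + 8 + 4 + 2, so 138^142 ≡ 98·143·25·5 ≡ 162 (mod 241)
R · y^e mod p:
Squares mod 241: 61^1≡61, 61^2≡106, 61^4≡150, 61^8≡87
9 = 8 + 1, so 61^9 ≡ 87·61 ≡ 5 (mod 241)
177·5 = 885 ≡ 162 (mod 241)
162 ≡ 162 (mod 241); signature holds.

passes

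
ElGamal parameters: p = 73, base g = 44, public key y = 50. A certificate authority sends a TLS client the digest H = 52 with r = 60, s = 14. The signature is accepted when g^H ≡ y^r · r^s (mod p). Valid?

no

Left side g^H mod p:
44^52 mod 73 = 18
Right side y^r · r^s mod p:
50^60 mod 73 = 8
60^14 mod 73 = 35
8·35 = 280 ≡ 61 (mod 73)
18 ≠ 61, so verification fails.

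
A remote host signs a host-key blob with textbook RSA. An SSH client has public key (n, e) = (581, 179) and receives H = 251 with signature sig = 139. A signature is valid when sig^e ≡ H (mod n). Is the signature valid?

sig^2 ≡ 139^2 = 19321 ≡ 148
sig^4 ≡ 148^2 = 21904 ≡ 407
sig^8 ≡ 407^2 = 165649 ≡ 64
sig^16 ≡ 64^2 = 4096 ≡ 29
sig^32 ≡ 29^2 = 841 ≡ 260
sig^64 ≡ 260^2 = 67600 ≡ 204
sig^128 ≡ 204^2 = 41616 ≡ 365
179 = 128 + 32 + 16 + 2 + 1, so sig^179 ≡ 365·260·29·148·139 ≡ 251 (mod 581)
sig^179 mod 581 = 251 matches H.

valid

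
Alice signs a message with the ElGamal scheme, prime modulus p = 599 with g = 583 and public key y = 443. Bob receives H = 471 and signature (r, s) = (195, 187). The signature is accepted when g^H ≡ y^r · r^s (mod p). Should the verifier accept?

reject

Left side g^H mod p:
Squares mod 599: 583^1≡583, 583^2≡256, 583^4≡245, 583^8≡125, 583^16≡51, 583^32≡205, 583^64≡95, 583^128≡40, 583^256≡402
471 = 256 + 128 + 64 + 16 + 4 + 2 + 1, so 583^471 ≡ 402·40·95·51·245·256·583 ≡ 359 (mod 599)
Right side y^r · r^s mod p:
Squares mod 599: 443^1≡443, 443^2≡376, 443^4≡12, 443^8≡144, 443^16≡370, 443^32≡328, 443^64≡363, 443^128≡588
195 = 128 + 64 + 2 + 1, so 443^195 ≡ 588·363·376·443 ≡ 215 (mod 599)
Squares mod 599: 195^1≡195, 195^2≡288, 195^4≡282, 195^8≡456, 195^16≡83, 195^32≡300, 195^64≡150, 195^128≡337
187 = 128 + 32 + 16 + 8 + 2 + 1, so 195^187 ≡ 337·300·83·456·288·195 ≡ 130 (mod 599)
215·130 = 27950 ≡ 396 (mod 599)
359 ≠ 396, so verification fails.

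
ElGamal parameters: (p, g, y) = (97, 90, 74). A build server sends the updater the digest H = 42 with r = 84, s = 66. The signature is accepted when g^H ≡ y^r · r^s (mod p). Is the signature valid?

Left side g^H mod p:
90^2 = 8100 ≡ 49
90^4 ≡ 49^2 = 2401 ≡ 73
90^8 ≡ 73^2 = 5329 ≡ 91
90^16 ≡ 91^2 = 8281 ≡ 36
90^32 ≡ 36^2 = 1296 ≡ 35
42 = 32 + 8 + 2, so 90^42 ≡ 35·91·49 ≡ 89 (mod 97)
Right side y^r · r^s mod p:
74^2 = 5476 ≡ 44
74^4 ≡ 44^2 = 1936 ≡ 93
74^8 ≡ 93^2 = 8649 ≡ 16
74^16 ≡ 16^2 = 256 ≡ 62
74^32 ≡ 62^2 = 3844 ≡ 61
74^64 ≡ 61^2 = 3721 ≡ 35
84 = 64 + 16 + 4, so 74^84 ≡ 35·62·93 ≡ 50 (mod 97)
84^2 = 7056 ≡ 72
84^4 ≡ 72^2 = 5184 ≡ 43
84^8 ≡ 43^2 = 1849 ≡ 6
84^16 ≡ 6^2 = 36
84^32 ≡ 36^2 = 1296 ≡ 35
84^64 ≡ 35^2 = 1225 ≡ 61
66 = 64 + 2, so 84^66 ≡ 61·72 ≡ 27 (mod 97)
50·27 = 1350 ≡ 89 (mod 97)
89 ≡ 89 (mod 97), so the signature is genuine.

valid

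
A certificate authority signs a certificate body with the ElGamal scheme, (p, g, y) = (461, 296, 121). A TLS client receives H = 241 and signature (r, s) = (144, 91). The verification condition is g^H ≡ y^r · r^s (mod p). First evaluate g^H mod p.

296^2 = 87616 ≡ 26
296^4 ≡ 26^2 = 676 ≡ 215
296^8 ≡ 215^2 = 46225 ≡ 125
296^16 ≡ 125^2 = 15625 ≡ 412
296^32 ≡ 412^2 = 169744 ≡ 96
296^64 ≡ 96^2 = 9216 ≡ 457
296^128 ≡ 457^2 = 208849 ≡ 16
241 = 128 + 64 + 32 + 16 + 1, so 296^241 ≡ 16·457·96·412·296 ≡ 354 (mod 461)

354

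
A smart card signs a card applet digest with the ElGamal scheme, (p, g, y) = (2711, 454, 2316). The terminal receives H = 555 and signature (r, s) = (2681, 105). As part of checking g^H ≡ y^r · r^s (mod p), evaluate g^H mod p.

454^2 = 206116 ≡ 80
454^4 ≡ 80^2 = 6400 ≡ 978
454^8 ≡ 978^2 = 956484 ≡ 2212
454^16 ≡ 2212^2 = 4892944 ≡ 2300
454^32 ≡ 2300^2 = 5290000 ≡ 839
454^64 ≡ 839^2 = 703921 ≡ 1772
454^128 ≡ 1772^2 = 3139984 ≡ 646
454^256 ≡ 646^2 = 417316 ≡ 2533
454^512 ≡ 2533^2 = 6416089 ≡ 1863
555 = 512 + 32 + 8 + 2 + 1, so 454^555 ≡ 1863·839·2212·80·454 ≡ 337 (mod 2711)

337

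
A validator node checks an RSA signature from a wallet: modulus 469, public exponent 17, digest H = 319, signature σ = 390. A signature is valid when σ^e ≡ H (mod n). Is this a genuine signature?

forged

Squares mod 469: σ^1≡390, σ^2≡144, σ^4≡100, σ^8≡151, σ^16≡289
17 = 16 + 1, so σ^17 ≡ 289·390 ≡ 150 (mod 469)
The recovered value 150 does not match the digest 319.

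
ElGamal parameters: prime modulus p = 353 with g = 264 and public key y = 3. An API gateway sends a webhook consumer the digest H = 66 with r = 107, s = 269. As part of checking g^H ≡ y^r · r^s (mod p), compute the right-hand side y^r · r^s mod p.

3^2 = 9
3^4 ≡ 9^2 = 81
3^8 ≡ 81^2 = 6561 ≡ 207
3^16 ≡ 207^2 = 42849 ≡ 136
3^32 ≡ 136^2 = 18496 ≡ 140
3^64 ≡ 140^2 = 19600 ≡ 185
107 = 64 + 32 + 8 + 2 + 1, so 3^107 ≡ 185·140·207·9·3 ≡ 37 (mod 353)
107^2 = 11449 ≡ 153
107^4 ≡ 153^2 = 23409 ≡ 111
107^8 ≡ 111^2 = 12321 ≡ 319
107^16 ≡ 319^2 = 101761 ≡ 97
107^32 ≡ 97^2 = 9409 ≡ 231
107^64 ≡ 231^2 = 53361 ≡ 58
107^128 ≡ 58^2 = 3364 ≡ 187
107^256 ≡ 187^2 = 34969 ≡ 22
269 = 256 + 8 + 4 + 1, so 107^269 ≡ 22·319·111·107 ≡ 308 (mod 353)
y^r · r^s ≡ 37·308 = 11396 ≡ 100 (mod 353)

100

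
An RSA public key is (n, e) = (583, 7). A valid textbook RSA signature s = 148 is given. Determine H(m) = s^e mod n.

Squares mod 583: s^1≡148, s^2≡333, s^4≡119
7 = 4 + 2 + 1, so s^7 ≡ 119·333·148 ≡ 399 (mod 583)

399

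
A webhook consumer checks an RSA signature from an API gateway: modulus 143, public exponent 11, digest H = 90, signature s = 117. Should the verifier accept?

reject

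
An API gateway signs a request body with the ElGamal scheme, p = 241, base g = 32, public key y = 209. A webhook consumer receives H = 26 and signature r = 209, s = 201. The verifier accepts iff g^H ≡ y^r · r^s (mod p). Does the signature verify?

Left side g^H mod p:
Squares mod 241: 32^1≡32, 32^2≡60, 32^4≡226, 32^8≡225, 32^16≡15
26 = 16 + 8 + 2, so 32^26 ≡ 15·225·60 ≡ 60 (mod 241)
Right side y^r · r^s mod p:
Squares mod 241: 209^1≡209, 209^2≡60, 209^4≡226, 209^8≡225, 209^16≡15, 209^32≡225, 209^64≡15, 209^128≡225
209 = 128 + 64 + 16 + 1, so 209^209 ≡ 225·15·15·209 ≡ 2 (mod 241)
Squares mod 241: 209^1≡209, 209^2≡60, 209^4≡226, 209^8≡225, 209^16≡15, 209^32≡225, 209^64≡15, 209^128≡225
201 = 128 + 64 + 8 + 1, so 209^201 ≡ 225·15·225·209 ≡ 30 (mod 241)
2·30 = 60 ≡ 60 (mod 241)
60 ≡ 60 (mod 241), so the signature is genuine.

verifies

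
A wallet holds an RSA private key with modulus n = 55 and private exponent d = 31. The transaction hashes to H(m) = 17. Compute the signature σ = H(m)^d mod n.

28

(H(m))^31 mod 55 = 28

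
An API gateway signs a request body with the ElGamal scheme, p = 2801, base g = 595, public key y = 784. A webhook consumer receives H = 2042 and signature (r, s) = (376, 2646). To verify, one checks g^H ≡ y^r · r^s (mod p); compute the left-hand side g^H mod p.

456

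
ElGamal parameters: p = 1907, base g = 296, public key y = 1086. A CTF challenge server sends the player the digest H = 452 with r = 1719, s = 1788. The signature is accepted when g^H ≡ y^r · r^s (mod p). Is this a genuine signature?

forged

Left side g^H mod p:
296^2 = 87616 ≡ 1801
296^4 ≡ 1801^2 = 3243601 ≡ 1701
296^8 ≡ 1701^2 = 2893401 ≡ 482
296^16 ≡ 482^2 = 232324 ≡ 1577
296^32 ≡ 1577^2 = 2486929 ≡ 201
296^64 ≡ 201^2 = 40401 ≡ 354
296^128 ≡ 354^2 = 125316 ≡ 1361
296^256 ≡ 1361^2 = 1852321 ≡ 624
452 = 256 + 128 + 64 + 4, so 296^452 ≡ 624·1361·354·1701 ≡ 250 (mod 1907)
Right side y^r · r^s mod p:
1086^2 = 1179396 ≡ 870
1086^4 ≡ 870^2 = 756900 ≡ 1728
1086^8 ≡ 1728^2 = 2985984 ≡ 1529
1086^16 ≡ 1529^2 = 2337841 ≡ 1766
1086^32 ≡ 1766^2 = 3118756 ≡ 811
1086^64 ≡ 811^2 = 657721 ≡ 1713
1086^128 ≡ 1713^2 = 2934369 ≡ 1403
1086^256 ≡ 1403^2 = 1968409 ≡ 385
1086^512 ≡ 385^2 = 148225 ≡ 1386
1086^1024 ≡ 1386^2 = 1920996 ≡ 647
1719 = 1024 + 512 + 128 + 32 + 16 + 4 + 2 + 1, so 1086^1719 ≡ 647·1386·1403·811·1766·1728·870·1086 ≡ 1797 (mod 1907)
1719^2 = 2954961 ≡ 1018
1719^4 ≡ 1018^2 = 1036324 ≡ 823
1719^8 ≡ 823^2 = 677329 ≡ 344
1719^16 ≡ 344^2 = 118336 ≡ 102
1719^32 ≡ 102^2 = 10404 ≡ 869
1719^64 ≡ 869^2 = 755161 ≡ 1896
1719^128 ≡ 1896^2 = 3594816 ≡ 121
1719^256 ≡ 121^2 = 14641 ≡ 1292
1719^512 ≡ 1292^2 = 1669264 ≡ 639
1719^1024 ≡ 639^2 = 408321 ≡ 223
1788 = 1024 + 512 + 128 + 64 + 32 + 16 + 8 + 4, so 1719^1788 ≡ 223·639·121·1896·869·102·344·823 ≡ 1523 (mod 1907)
1797·1523 = 2736831 ≡ 286 (mod 1907)
250 ≠ 286, so verification fails.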